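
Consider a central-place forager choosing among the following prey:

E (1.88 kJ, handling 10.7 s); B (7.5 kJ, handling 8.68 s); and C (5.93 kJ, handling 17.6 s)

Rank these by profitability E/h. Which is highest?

In descending order of E/h:
B: 7.5/8.68 = 0.864 kJ/s
C: 5.93/17.6 = 0.337 kJ/s
E: 1.88/10.7 = 0.176 kJ/s

B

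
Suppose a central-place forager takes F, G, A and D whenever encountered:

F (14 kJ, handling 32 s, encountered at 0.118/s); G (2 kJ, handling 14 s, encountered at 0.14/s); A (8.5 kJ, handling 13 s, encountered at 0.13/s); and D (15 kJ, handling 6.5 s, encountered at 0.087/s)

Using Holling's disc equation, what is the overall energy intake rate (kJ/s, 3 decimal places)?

R = (0.118×14 + 0.14×2 + 0.13×8.5 + 0.087×15) / (1 + 0.118×32 + 0.14×14 + 0.13×13 + 0.087×6.5) = 4.342/8.992 = 0.4829 kJ/s.

0.483 kJ/s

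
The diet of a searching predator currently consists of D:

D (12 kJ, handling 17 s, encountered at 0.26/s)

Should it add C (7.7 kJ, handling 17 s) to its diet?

No

On D alone, R = ΣλE/(1+Σλh) = 3.12/5.42 = 0.5756 kJ/s.
C: E/h = 7.7/17 = 0.4529 kJ/s.
Since 0.4529 < R, time spent handling C is better spent searching.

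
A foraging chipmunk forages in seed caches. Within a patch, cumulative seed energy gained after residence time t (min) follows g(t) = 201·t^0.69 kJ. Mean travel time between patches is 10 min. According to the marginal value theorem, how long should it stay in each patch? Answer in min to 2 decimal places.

22.26 min

By the marginal value theorem, leave when the instantaneous gain rate g'(t) equals the habitat-wide average g(t)/(T + t).
g'(t) = 0.69·201·t^-0.31. Setting 0.69·201·t^-0.31 = 201·t^0.69/(10+t) gives 0.69(10+t) = t, so 0.31·t = 0.69×10.
t* = 0.69×10/0.31 = 22.26 min.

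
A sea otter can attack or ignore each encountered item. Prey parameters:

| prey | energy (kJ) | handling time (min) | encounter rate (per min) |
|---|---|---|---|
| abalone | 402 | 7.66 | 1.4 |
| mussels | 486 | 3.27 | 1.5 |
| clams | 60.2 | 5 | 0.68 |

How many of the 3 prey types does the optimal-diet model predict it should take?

E/h in descending order: mussels 149, abalone 52.5, clams 12 kJ/min. The optimal diet is the largest prefix of this list for which every included type satisfies E_i/h_i > R on the types above it.
Rate on top 1: 123.5. abalone: 52.5 < 123.5 → exclude; stop.
Optimal diet: mussels — 1 of 3 types.

1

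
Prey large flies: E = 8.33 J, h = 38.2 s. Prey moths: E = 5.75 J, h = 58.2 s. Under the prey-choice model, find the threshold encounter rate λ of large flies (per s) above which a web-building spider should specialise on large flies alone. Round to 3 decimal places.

Drop moths once their profitability E₂/h₂ falls below the rate achievable on large flies alone: E₂/h₂ = λE₁/(1 + λh₁).
Solve for λ: λE₁h₂ = E₂(1 + λh₁) → λ(E₁h₂ − E₂h₁) = E₂ → λ = E₂/(E₁h₂ − E₂h₁).
λ = 5.75/(8.33×58.2 − 5.75×38.2) = 5.75/265.2 = 0.02169 per s.

0.022 per s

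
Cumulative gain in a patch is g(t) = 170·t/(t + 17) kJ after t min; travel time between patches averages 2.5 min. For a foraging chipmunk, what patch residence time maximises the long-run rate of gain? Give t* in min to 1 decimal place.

Maximise g(t)/(T+t): set derivative to zero → g'(t)(T+t) = g(t).
g'(t) = 170·17/(t + 17)². Setting 170·17/(t+17)² = 170t/[(t+17)(2.5+t)] gives 17(2.5+t) = t(t+17), so t² = 17×2.5 = 42.5.
t* = √42.5 = 6.519 min.

6.5 min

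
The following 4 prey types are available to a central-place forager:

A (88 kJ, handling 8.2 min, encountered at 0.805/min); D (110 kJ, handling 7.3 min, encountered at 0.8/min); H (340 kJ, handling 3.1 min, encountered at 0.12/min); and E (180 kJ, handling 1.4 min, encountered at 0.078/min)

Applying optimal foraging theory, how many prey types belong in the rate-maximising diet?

E/h in descending order: E 129, H 110, D 15.1, A 10.7 kJ/min. The optimal diet is the largest prefix of this list for which every included type satisfies E_i/h_i > R on the types above it.
Rate on top 1: 12.66. H: 110 > 12.66 → include.
Rate on top 2: 37.02. D: 15.1 < 37.02 → exclude; stop.
Optimal diet: E, H — 2 of 4 types.

2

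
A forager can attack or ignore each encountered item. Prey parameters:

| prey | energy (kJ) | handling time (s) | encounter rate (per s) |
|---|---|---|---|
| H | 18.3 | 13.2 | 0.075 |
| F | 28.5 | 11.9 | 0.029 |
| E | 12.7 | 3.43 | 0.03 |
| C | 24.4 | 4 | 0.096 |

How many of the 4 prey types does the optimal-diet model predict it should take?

Profitabilities (E/h, kJ/s): C 6.1, E 3.7, F 2.39, H 1.39. Add prey in this order while the next type's profitability exceeds the intake rate on those already taken.
Rate on top 1: 1.692. E: 3.7 > 1.692 → include.
Rate on top 2: 1.832. F: 2.39 > 1.832 → include.
Rate on top 3: 1.938. H: 1.39 < 1.938 → exclude; stop.
Optimal diet: C, E, F — 3 of 4 types.

3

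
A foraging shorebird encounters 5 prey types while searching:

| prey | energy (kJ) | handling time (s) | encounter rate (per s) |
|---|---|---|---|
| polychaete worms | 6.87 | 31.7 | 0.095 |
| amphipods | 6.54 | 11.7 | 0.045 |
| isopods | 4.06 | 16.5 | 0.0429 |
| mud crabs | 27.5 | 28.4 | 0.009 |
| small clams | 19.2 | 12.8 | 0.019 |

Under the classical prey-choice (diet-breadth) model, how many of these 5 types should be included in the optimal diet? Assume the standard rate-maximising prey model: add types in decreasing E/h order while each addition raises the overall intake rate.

3

Rank by E/h (kJ/s): small clams 1.5, mud crabs 0.968, amphipods 0.559, isopods 0.246, polychaete worms 0.217. Include each in turn until the next type's E/h falls below the running intake rate.
Rate on top 1: 0.2934. mud crabs: 0.968 > 0.2934 → include.
Rate on top 2: 0.4085. amphipods: 0.559 > 0.4085 → include.
Rate on top 3: 0.4476. isopods: 0.246 < 0.4476 → exclude; stop.
Optimal diet: small clams, mud crabs, amphipods — 3 of 5 types.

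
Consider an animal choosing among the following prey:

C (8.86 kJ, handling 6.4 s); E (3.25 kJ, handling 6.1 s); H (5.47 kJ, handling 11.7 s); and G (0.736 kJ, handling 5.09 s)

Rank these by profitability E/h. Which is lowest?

G

In descending order of E/h:
C: 8.86/6.4 = 1.38 kJ/s
E: 3.25/6.1 = 0.533 kJ/s
H: 5.47/11.7 = 0.468 kJ/s
G: 0.736/5.09 = 0.145 kJ/s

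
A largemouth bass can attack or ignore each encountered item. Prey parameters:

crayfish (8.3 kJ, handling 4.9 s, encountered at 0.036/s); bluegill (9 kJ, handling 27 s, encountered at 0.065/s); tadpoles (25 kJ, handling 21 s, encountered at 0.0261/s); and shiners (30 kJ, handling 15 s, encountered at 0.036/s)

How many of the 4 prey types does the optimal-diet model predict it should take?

Rank by E/h (kJ/s): shiners 2, crayfish 1.69, tadpoles 1.19, bluegill 0.333. Include each in turn until the next type's E/h falls below the running intake rate.
Rate on top 1: 0.7013. crayfish: 1.69 > 0.7013 → include.
Rate on top 2: 0.8033. tadpoles: 1.19 > 0.8033 → include.
Rate on top 3: 0.897. bluegill: 0.333 < 0.897 → exclude; stop.
Optimal diet: shiners, crayfish, tadpoles — 3 of 4 types.

3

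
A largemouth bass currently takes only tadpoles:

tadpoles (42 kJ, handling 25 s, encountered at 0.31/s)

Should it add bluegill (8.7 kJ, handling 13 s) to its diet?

No

On tadpoles alone, R = ΣλE/(1+Σλh) = 13.02/8.75 = 1.488 kJ/s.
Profitability of bluegill: 8.7/13 = 0.6692 kJ/s.
Since 0.6692 < R, time spent handling bluegill is better spent searching.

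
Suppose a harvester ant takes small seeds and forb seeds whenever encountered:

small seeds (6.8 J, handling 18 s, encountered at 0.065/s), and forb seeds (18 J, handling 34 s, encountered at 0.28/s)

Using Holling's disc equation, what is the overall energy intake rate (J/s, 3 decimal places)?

R = (0.065×6.8 + 0.28×18) / (1 + 0.065×18 + 0.28×34) = 5.482/11.69 = 0.4689 J/s.

0.469 J/s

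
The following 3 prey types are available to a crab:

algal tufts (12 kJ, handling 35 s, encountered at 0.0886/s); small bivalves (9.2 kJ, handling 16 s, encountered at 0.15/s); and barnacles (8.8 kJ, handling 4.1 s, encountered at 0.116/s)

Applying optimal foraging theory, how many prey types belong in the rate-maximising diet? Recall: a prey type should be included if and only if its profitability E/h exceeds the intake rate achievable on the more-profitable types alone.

Profitabilities (E/h, kJ/s): barnacles 2.15, small bivalves 0.575, algal tufts 0.343. Add prey in this order while the next type's profitability exceeds the intake rate on those already taken.
Rate on top 1: 0.6918. small bivalves: 0.575 < 0.6918 → exclude; stop.
Optimal diet: barnacles — 1 of 3 types.

1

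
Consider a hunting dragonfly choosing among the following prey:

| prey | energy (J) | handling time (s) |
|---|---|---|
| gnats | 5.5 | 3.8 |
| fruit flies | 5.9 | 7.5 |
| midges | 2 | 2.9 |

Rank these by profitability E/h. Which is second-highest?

fruit flies

In descending order of E/h:
gnats: 5.5/3.8 = 1.45 J/s
fruit flies: 5.9/7.5 = 0.787 J/s
midges: 2/2.9 = 0.69 J/s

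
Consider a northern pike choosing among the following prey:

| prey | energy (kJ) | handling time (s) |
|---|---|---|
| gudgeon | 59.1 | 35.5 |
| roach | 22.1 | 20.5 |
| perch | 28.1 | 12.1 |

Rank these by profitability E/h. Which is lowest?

roach

In descending order of E/h:
perch: 28.1/12.1 = 2.32 kJ/s
gudgeon: 59.1/35.5 = 1.66 kJ/s
roach: 22.1/20.5 = 1.08 kJ/s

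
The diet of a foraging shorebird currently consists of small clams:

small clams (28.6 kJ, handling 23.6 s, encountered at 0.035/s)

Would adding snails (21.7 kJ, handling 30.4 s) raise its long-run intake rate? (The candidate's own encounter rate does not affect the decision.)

Yes

Current rate: (0.035×28.6)/(1 + 0.035×23.6) = 0.5482 kJ/s.
snails: E/h = 21.7/30.4 = 0.7138 kJ/s.
Since 0.7138 > R, including snails increases the long-run rate.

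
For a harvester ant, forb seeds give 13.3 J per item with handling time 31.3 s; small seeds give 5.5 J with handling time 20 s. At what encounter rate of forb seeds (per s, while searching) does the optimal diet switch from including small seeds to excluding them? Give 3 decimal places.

0.059 per s

At the threshold, the rate on forb seeds alone equals the profitability of small seeds: λ·13.3/(1 + λ·31.3) = 5.5/20 = 0.275.
Rearranging, λ(13.3 − 0.275×31.3) = 0.275, so λ = 0.275/4.692 = 0.0586 per s.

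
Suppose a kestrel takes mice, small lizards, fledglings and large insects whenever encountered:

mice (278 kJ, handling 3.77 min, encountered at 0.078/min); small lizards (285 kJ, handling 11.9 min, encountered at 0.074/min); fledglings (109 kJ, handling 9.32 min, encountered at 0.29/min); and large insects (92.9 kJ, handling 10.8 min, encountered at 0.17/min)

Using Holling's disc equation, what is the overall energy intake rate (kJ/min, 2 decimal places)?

13.43 kJ/min

R = Σλ_iE_i / (1 + Σλ_ih_i)
Numerator: 0.078×278 + 0.074×285 + 0.29×109 + 0.17×92.9 = 90.18
Denominator: 1 + 0.078×3.77 + 0.074×11.9 + 0.29×9.32 + 0.17×10.8 = 6.713
R = 90.18/6.713 = 13.43 kJ/min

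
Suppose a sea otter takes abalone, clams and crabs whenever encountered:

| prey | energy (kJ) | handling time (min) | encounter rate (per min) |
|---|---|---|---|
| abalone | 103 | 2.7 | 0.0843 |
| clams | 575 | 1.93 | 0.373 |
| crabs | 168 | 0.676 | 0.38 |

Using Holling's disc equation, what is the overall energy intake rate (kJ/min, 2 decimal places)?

130.19 kJ/min

R = (0.0843×103 + 0.373×575 + 0.38×168) / (1 + 0.0843×2.7 + 0.373×1.93 + 0.38×0.676) = 287/2.204 = 130.2 kJ/min.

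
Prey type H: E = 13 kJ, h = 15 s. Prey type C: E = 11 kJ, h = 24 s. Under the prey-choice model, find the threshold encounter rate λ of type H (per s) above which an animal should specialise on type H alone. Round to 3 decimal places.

The zero-one rule: include type C iff E₂/h₂ > λE₁/(1+λh₁). Equality gives the switch point.
λE₁h₂ = E₂ + λE₂h₁ ⇒ λ = E₂/(E₁h₂ − E₂h₁) = 11/(312 − 165) = 0.07483 per s.

0.075 per s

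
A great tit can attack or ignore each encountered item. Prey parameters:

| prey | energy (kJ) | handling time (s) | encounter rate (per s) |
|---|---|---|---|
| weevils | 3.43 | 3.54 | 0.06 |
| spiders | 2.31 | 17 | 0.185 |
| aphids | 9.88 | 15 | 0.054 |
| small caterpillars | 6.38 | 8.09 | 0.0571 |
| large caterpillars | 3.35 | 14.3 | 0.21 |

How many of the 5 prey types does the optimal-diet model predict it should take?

3

Profitabilities (E/h, kJ/s): weevils 0.969, small caterpillars 0.789, aphids 0.659, large caterpillars 0.234, spiders 0.136. Add prey in this order while the next type's profitability exceeds the intake rate on those already taken.
Rate on top 1: 0.1697. small caterpillars: 0.789 > 0.1697 → include.
Rate on top 2: 0.3405. aphids: 0.659 > 0.3405 → include.
Rate on top 3: 0.4442. large caterpillars: 0.234 < 0.4442 → exclude; stop.
Optimal diet: weevils, small caterpillars, aphids — 3 of 5 types.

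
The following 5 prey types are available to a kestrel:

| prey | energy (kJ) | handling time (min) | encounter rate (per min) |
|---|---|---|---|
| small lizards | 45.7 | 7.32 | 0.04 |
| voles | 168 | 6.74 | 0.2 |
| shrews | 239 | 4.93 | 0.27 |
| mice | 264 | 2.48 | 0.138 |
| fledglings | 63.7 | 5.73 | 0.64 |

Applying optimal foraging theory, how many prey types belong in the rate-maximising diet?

2

E/h in descending order: mice 106, shrews 48.5, voles 24.9, fledglings 11.1, small lizards 6.24 kJ/min. The optimal diet is the largest prefix of this list for which every included type satisfies E_i/h_i > R on the types above it.
Rate on top 1: 27.14. shrews: 48.5 > 27.14 → include.
Rate on top 2: 37.77. voles: 24.9 < 37.77 → exclude; stop.
Optimal diet: mice, shrews — 2 of 5 types.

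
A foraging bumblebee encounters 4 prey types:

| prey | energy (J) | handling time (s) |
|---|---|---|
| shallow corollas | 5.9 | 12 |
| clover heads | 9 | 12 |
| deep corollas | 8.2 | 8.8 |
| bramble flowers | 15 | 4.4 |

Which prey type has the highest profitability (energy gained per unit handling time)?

bramble flowers

Profitability E/h (J/s): shallow corollas = 5.9/12 = 0.492, clover heads = 9/12 = 0.75, deep corollas = 8.2/8.8 = 0.932, bramble flowers = 15/4.4 = 3.41.
Ranked: bramble flowers > deep corollas > clover heads > shallow corollas.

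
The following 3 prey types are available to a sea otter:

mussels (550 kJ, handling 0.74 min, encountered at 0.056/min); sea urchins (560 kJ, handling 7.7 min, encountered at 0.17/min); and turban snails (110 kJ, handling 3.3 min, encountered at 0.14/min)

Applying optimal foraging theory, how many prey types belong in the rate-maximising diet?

Rank by E/h (kJ/min): mussels 743, sea urchins 72.7, turban snails 33.3. Include each in turn until the next type's E/h falls below the running intake rate.
Rate on top 1: 29.57. sea urchins: 72.7 > 29.57 → include.
Rate on top 2: 53.61. turban snails: 33.3 < 53.61 → exclude; stop.
Optimal diet: mussels, sea urchins — 2 of 3 types.

2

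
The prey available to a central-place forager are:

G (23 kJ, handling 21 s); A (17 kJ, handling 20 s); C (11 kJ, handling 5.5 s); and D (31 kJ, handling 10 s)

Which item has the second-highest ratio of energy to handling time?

C

Profitability E/h (kJ/s): G = 23/21 = 1.1, A = 17/20 = 0.85, C = 11/5.5 = 2, D = 31/10 = 3.1.
Ranked: D > C > G > A.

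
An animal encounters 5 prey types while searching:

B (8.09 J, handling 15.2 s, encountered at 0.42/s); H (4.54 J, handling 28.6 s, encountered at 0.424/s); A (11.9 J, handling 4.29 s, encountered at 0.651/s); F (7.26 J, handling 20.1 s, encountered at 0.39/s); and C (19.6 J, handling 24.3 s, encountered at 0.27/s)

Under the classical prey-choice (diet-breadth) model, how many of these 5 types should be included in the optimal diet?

E/h in descending order: A 2.77, C 0.807, B 0.532, F 0.361, H 0.159 J/s. The optimal diet is the largest prefix of this list for which every included type satisfies E_i/h_i > R on the types above it.
Rate on top 1: 2.043. C: 0.807 < 2.043 → exclude; stop.
Optimal diet: A — 1 of 5 types.

1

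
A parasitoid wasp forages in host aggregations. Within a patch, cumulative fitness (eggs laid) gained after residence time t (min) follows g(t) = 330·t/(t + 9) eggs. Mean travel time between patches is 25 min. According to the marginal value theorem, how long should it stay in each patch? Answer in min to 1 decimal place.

Maximise g(t)/(T+t): set derivative to zero → g'(t)(T+t) = g(t).
g'(t) = 330·9/(t + 9)². Setting 330·9/(t+9)² = 330t/[(t+9)(25+t)] gives 9(25+t) = t(t+9), so t² = 9×25 = 225.
t* = √225 = 15 min.

15.0 min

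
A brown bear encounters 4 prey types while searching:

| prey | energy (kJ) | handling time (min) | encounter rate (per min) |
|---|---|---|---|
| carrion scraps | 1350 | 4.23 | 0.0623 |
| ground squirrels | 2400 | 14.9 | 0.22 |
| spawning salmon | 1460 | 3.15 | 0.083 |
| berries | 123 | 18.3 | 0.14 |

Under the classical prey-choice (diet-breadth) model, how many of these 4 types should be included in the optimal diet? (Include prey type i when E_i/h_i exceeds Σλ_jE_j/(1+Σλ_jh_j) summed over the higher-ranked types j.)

Rank by E/h (kJ/min): spawning salmon 463, carrion scraps 319, ground squirrels 161, berries 6.72. Include each in turn until the next type's E/h falls below the running intake rate.
Rate on top 1: 96.06. carrion scraps: 319 > 96.06 → include.
Rate on top 2: 134.6. ground squirrels: 161 > 134.6 → include.
Rate on top 3: 152.7. berries: 6.72 < 152.7 → exclude; stop.
Optimal diet: spawning salmon, carrion scraps, ground squirrels — 3 of 4 types.

3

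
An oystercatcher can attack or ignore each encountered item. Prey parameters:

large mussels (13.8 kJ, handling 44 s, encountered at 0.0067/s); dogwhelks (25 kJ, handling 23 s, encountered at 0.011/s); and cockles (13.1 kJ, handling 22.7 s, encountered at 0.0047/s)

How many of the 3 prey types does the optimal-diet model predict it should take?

3

Profitabilities (E/h, kJ/s): dogwhelks 1.09, cockles 0.577, large mussels 0.314. Add prey in this order while the next type's profitability exceeds the intake rate on those already taken.
Rate on top 1: 0.2195. cockles: 0.577 > 0.2195 → include.
Rate on top 2: 0.2475. large mussels: 0.314 > 0.2475 → include.
Optimal diet: dogwhelks, cockles, large mussels — 3 of 3 types.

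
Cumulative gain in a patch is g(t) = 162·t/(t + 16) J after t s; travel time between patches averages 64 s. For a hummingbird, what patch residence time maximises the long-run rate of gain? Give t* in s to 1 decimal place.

Maximise g(t)/(T+t): set derivative to zero → g'(t)(T+t) = g(t).
g'(t) = 162·16/(t + 16)². Setting 162·16/(t+16)² = 162t/[(t+16)(64+t)] gives 16(64+t) = t(t+16), so t² = 16×64 = 1024.
t* = √1024 = 32 s.

32.0 s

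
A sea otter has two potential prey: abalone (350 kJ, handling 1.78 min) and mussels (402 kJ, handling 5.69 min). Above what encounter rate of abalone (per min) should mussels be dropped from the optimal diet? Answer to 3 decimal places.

At the threshold, the rate on abalone alone equals the profitability of mussels: λ·350/(1 + λ·1.78) = 402/5.69 = 70.65.
Rearranging, λ(350 − 70.65×1.78) = 70.65, so λ = 70.65/224.2 = 0.3151 per min.

0.315 per min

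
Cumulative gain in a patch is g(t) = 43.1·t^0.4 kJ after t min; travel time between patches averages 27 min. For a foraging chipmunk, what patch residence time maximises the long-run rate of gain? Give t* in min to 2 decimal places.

Optimal t* satisfies g'(t*) = g(t*)/(T + t*).
g'(t) = 0.4·43.1·t^-0.6. Setting 0.4·43.1·t^-0.6 = 43.1·t^0.4/(27+t) gives 0.4(27+t) = t, so 0.60·t = 0.4×27.
t* = 0.4×27/0.60 = 18 min.

18.00 min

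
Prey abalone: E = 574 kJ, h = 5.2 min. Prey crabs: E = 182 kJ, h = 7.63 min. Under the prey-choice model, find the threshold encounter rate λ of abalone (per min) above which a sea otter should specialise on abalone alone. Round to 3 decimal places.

0.053 per min

The zero-one rule: include crabs iff E₂/h₂ > λE₁/(1+λh₁). Equality gives the switch point.
λE₁h₂ = E₂ + λE₂h₁ ⇒ λ = E₂/(E₁h₂ − E₂h₁) = 182/(4380 − 946.4) = 0.05301 per min.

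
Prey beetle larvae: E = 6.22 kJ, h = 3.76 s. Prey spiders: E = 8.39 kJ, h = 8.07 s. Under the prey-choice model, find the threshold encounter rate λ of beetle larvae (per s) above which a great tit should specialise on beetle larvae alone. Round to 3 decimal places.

The zero-one rule: include spiders iff E₂/h₂ > λE₁/(1+λh₁). Equality gives the switch point.
λE₁h₂ = E₂ + λE₂h₁ ⇒ λ = E₂/(E₁h₂ − E₂h₁) = 8.39/(50.2 − 31.55) = 0.4499 per s.

0.450 per s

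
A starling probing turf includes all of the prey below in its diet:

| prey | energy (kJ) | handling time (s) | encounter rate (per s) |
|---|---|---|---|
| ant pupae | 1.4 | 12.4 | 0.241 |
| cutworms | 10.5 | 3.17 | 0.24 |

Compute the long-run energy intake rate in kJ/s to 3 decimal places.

Energy encountered per unit search time: 0.241×1.4 + 0.24×10.5 = 2.857 kJ/s.
Handling time per unit search time: 0.241×12.4 + 0.24×3.17 = 3.749.
Rate = 2.857/(1 + 3.749) = 0.6017 kJ/s.

0.602 kJ/s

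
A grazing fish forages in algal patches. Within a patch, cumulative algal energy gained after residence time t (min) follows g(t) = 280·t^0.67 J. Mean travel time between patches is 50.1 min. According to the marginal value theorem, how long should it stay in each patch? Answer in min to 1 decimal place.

Maximise g(t)/(T+t): set derivative to zero → g'(t)(T+t) = g(t).
g'(t) = 0.67·280·t^-0.33. Setting 0.67·280·t^-0.33 = 280·t^0.67/(50.1+t) gives 0.67(50.1+t) = t, so 0.33·t = 0.67×50.1.
t* = 0.67×50.1/0.33 = 101.7 min.

101.7 min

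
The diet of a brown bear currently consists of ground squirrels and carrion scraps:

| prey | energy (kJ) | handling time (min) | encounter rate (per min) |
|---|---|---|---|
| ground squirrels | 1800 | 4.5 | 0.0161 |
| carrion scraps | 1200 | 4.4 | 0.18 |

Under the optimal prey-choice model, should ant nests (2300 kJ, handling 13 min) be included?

On ground squirrels and carrion scraps alone, R = ΣλE/(1+Σλh) = 245/1.864 = 131.4 kJ/min.
ant nests: E/h = 2300/13 = 176.9 kJ/min.
Since 176.9 > R, including ant nests increases the long-run rate.

Yes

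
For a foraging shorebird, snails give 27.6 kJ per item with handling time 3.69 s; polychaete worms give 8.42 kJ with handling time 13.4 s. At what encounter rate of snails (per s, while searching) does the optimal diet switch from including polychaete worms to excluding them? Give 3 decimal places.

0.025 per s

The zero-one rule: include polychaete worms iff E₂/h₂ > λE₁/(1+λh₁). Equality gives the switch point.
λE₁h₂ = E₂ + λE₂h₁ ⇒ λ = E₂/(E₁h₂ − E₂h₁) = 8.42/(369.8 − 31.07) = 0.02485 per s.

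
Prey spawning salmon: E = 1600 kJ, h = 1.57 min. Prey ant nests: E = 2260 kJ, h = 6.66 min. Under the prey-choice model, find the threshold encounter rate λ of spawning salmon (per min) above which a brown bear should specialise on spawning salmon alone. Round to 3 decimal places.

0.318 per min

At the threshold, the rate on spawning salmon alone equals the profitability of ant nests: λ·1600/(1 + λ·1.57) = 2260/6.66 = 339.3.
Rearranging, λ(1600 − 339.3×1.57) = 339.3, so λ = 339.3/1067 = 0.318 per min.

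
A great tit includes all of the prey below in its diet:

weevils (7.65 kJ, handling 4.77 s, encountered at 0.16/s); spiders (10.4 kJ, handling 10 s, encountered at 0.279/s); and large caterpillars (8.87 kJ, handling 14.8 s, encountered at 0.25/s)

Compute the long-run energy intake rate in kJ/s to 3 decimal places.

Energy encountered per unit search time: 0.16×7.65 + 0.279×10.4 + 0.25×8.87 = 6.343 kJ/s.
Handling time per unit search time: 0.16×4.77 + 0.279×10 + 0.25×14.8 = 7.253.
Rate = 6.343/(1 + 7.253) = 0.7686 kJ/s.

0.769 kJ/s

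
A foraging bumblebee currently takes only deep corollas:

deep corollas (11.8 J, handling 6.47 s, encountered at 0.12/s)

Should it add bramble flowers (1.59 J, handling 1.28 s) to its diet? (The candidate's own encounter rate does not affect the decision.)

On deep corollas alone, R = ΣλE/(1+Σλh) = 1.416/1.776 = 0.7971 J/s.
bramble flowers: E/h = 1.59/1.28 = 1.242 J/s.
1.242 > 0.7971, so adding bramble flowers raises the average — include it.

Yes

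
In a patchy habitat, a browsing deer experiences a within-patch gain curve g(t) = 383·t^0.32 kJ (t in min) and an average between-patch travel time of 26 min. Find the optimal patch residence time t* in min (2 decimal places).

12.24 min

Maximise g(t)/(T+t): set derivative to zero → g'(t)(T+t) = g(t).
g'(t) = 0.32·383·t^-0.68. Setting 0.32·383·t^-0.68 = 383·t^0.32/(26+t) gives 0.32(26+t) = t, so 0.68·t = 0.32×26.
t* = 0.32×26/0.68 = 12.24 min.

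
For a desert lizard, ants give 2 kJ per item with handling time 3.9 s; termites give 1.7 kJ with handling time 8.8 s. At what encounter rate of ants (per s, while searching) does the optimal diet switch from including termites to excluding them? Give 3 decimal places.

At the threshold, the rate on ants alone equals the profitability of termites: λ·2/(1 + λ·3.9) = 1.7/8.8 = 0.1932.
Rearranging, λ(2 − 0.1932×3.9) = 0.1932, so λ = 0.1932/1.247 = 0.155 per s.

0.155 per s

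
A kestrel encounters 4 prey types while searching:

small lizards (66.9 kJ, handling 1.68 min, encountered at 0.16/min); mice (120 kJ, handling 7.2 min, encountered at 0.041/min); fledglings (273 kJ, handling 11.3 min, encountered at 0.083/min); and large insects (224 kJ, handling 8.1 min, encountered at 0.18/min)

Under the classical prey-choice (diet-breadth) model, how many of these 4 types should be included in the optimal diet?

3

Profitabilities (E/h, kJ/min): small lizards 39.8, large insects 27.7, fledglings 24.2, mice 16.7. Add prey in this order while the next type's profitability exceeds the intake rate on those already taken.
Rate on top 1: 8.436. large insects: 27.7 > 8.436 → include.
Rate on top 2: 18.71. fledglings: 24.2 > 18.71 → include.
Rate on top 3: 20.11. mice: 16.7 < 20.11 → exclude; stop.
Optimal diet: small lizards, large insects, fledglings — 3 of 4 types.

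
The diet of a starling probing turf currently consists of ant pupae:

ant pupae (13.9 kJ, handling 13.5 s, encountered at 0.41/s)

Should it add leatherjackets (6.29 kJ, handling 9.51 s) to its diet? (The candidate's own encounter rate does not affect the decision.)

On ant pupae alone, R = ΣλE/(1+Σλh) = 5.699/6.535 = 0.8721 kJ/s.
Profitability of leatherjackets: 6.29/9.51 = 0.6614 kJ/s.
Since 0.6614 < R, time spent handling leatherjackets is better spent searching.

No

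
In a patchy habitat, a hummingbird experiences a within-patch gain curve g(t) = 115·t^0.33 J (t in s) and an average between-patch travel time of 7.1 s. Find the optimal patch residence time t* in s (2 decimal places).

Optimal t* satisfies g'(t*) = g(t*)/(T + t*).
g'(t) = 0.33·115·t^-0.67. Setting 0.33·115·t^-0.67 = 115·t^0.33/(7.1+t) gives 0.33(7.1+t) = t, so 0.67·t = 0.33×7.1.
t* = 0.33×7.1/0.67 = 3.497 s.

3.50 s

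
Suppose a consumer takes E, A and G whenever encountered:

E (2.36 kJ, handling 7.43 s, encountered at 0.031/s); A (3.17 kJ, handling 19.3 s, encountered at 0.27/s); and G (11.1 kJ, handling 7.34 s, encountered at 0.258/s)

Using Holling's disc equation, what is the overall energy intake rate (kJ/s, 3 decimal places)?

Energy encountered per unit search time: 0.031×2.36 + 0.27×3.17 + 0.258×11.1 = 3.793 kJ/s.
Handling time per unit search time: 0.031×7.43 + 0.27×19.3 + 0.258×7.34 = 7.335.
Rate = 3.793/(1 + 7.335) = 0.455 kJ/s.

0.455 kJ/s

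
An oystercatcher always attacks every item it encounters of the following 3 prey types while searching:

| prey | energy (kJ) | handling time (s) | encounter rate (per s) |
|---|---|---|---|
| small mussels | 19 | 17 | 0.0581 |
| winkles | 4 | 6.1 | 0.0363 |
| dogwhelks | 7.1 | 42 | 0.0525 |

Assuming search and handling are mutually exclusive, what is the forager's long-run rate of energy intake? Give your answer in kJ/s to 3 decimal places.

Energy encountered per unit search time: 0.0581×19 + 0.0363×4 + 0.0525×7.1 = 1.622 kJ/s.
Handling time per unit search time: 0.0581×17 + 0.0363×6.1 + 0.0525×42 = 3.414.
Rate = 1.622/(1 + 3.414) = 0.3674 kJ/s.

0.367 kJ/s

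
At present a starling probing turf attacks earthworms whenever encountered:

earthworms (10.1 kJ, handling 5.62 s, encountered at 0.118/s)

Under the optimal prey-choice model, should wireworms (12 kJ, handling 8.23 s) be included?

Yes

Intake rate on the current diet: R = (0.118×10.1) / (1 + 0.118×5.62) = 1.192/1.663 = 0.7166 kJ/s.
Profitability of wireworms: 12/8.23 = 1.458 kJ/s.
Since 1.458 > R, including wireworms increases the long-run rate.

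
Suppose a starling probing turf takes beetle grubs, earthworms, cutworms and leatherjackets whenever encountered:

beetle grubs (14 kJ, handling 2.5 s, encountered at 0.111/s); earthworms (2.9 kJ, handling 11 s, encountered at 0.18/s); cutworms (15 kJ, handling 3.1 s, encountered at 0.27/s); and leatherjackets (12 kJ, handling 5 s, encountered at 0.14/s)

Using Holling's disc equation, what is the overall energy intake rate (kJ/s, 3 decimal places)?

1.628 kJ/s

R = Σλ_iE_i / (1 + Σλ_ih_i)
Numerator: 0.111×14 + 0.18×2.9 + 0.27×15 + 0.14×12 = 7.806
Denominator: 1 + 0.111×2.5 + 0.18×11 + 0.27×3.1 + 0.14×5 = 4.795
R = 7.806/4.795 = 1.628 kJ/s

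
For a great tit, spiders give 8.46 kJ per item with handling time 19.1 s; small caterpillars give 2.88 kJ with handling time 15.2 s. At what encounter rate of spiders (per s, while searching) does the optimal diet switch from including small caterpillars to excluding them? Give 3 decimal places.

The zero-one rule: include small caterpillars iff E₂/h₂ > λE₁/(1+λh₁). Equality gives the switch point.
λE₁h₂ = E₂ + λE₂h₁ ⇒ λ = E₂/(E₁h₂ − E₂h₁) = 2.88/(128.6 − 55.01) = 0.03914 per s.

0.039 per s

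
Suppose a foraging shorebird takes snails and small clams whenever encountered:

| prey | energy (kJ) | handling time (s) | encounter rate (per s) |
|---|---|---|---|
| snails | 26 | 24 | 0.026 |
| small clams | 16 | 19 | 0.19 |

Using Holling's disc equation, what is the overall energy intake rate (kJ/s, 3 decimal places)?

R = (0.026×26 + 0.19×16) / (1 + 0.026×24 + 0.19×19) = 3.716/5.234 = 0.71 kJ/s.

0.710 kJ/s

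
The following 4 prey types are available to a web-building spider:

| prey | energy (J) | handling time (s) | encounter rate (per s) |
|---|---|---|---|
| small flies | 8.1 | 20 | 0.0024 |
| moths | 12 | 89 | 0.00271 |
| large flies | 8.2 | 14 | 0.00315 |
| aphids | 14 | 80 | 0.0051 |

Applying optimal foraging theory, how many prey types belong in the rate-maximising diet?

4

E/h in descending order: large flies 0.586, small flies 0.405, aphids 0.175, moths 0.135 J/s. The optimal diet is the largest prefix of this list for which every included type satisfies E_i/h_i > R on the types above it.
Rate on top 1: 0.02474. small flies: 0.405 > 0.02474 → include.
Rate on top 2: 0.04145. aphids: 0.175 > 0.04145 → include.
Rate on top 3: 0.07777. moths: 0.135 > 0.07777 → include.
Optimal diet: large flies, small flies, aphids, moths — 4 of 4 types.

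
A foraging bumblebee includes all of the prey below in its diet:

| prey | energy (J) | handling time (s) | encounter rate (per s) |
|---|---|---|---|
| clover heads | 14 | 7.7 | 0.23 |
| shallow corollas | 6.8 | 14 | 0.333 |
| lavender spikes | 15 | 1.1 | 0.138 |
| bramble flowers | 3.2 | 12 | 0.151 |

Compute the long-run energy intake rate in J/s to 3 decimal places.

0.855 J/s

R = Σλ_iE_i / (1 + Σλ_ih_i)
Numerator: 0.23×14 + 0.333×6.8 + 0.138×15 + 0.151×3.2 = 8.038
Denominator: 1 + 0.23×7.7 + 0.333×14 + 0.138×1.1 + 0.151×12 = 9.397
R = 8.038/9.397 = 0.8554 J/s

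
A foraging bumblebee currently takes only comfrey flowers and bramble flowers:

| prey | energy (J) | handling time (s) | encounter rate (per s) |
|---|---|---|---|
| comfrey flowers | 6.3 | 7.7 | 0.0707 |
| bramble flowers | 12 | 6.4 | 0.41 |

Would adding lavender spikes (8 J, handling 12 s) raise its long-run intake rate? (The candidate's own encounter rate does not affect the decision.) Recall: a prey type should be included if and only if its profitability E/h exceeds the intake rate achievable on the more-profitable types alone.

No

On comfrey flowers and bramble flowers alone, R = ΣλE/(1+Σλh) = 5.365/4.168 = 1.287 J/s.
Profitability of lavender spikes: 8/12 = 0.6667 J/s.
0.6667 < 1.287, so adding lavender spikes would lower the average — exclude it.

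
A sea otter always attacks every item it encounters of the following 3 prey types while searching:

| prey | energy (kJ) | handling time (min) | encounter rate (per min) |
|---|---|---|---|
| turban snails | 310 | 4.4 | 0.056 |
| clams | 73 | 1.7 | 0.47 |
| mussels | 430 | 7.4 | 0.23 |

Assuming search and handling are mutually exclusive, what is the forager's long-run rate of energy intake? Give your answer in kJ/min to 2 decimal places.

R = (0.056×310 + 0.47×73 + 0.23×430) / (1 + 0.056×4.4 + 0.47×1.7 + 0.23×7.4) = 150.6/3.747 = 40.18 kJ/min.

40.18 kJ/min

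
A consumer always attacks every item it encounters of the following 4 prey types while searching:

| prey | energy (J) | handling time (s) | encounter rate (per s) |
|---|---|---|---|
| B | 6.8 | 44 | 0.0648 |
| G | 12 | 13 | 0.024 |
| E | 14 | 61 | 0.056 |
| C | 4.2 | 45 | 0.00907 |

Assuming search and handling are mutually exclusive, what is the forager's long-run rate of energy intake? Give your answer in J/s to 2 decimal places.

0.19 J/s

R = Σλ_iE_i / (1 + Σλ_ih_i)
Numerator: 0.0648×6.8 + 0.024×12 + 0.056×14 + 0.00907×4.2 = 1.551
Denominator: 1 + 0.0648×44 + 0.024×13 + 0.056×61 + 0.00907×45 = 7.987
R = 1.551/7.987 = 0.1941 J/s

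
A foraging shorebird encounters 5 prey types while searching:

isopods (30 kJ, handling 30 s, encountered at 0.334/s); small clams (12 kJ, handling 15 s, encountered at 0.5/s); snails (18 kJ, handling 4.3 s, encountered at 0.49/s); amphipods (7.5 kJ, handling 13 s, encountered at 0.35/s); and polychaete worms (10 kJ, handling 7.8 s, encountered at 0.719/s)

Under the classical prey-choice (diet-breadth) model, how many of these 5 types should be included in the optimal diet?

1

Rank by E/h (kJ/s): snails 4.19, polychaete worms 1.28, isopods 1, small clams 0.8, amphipods 0.577. Include each in turn until the next type's E/h falls below the running intake rate.
Rate on top 1: 2.839. polychaete worms: 1.28 < 2.839 → exclude; stop.
Optimal diet: snails — 1 of 5 types.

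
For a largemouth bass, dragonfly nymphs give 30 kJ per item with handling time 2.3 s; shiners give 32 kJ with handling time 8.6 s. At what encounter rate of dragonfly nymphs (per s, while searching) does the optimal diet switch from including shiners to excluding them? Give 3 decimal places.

Drop shiners once their profitability E₂/h₂ falls below the rate achievable on dragonfly nymphs alone: E₂/h₂ = λE₁/(1 + λh₁).
Solve for λ: λE₁h₂ = E₂(1 + λh₁) → λ(E₁h₂ − E₂h₁) = E₂ → λ = E₂/(E₁h₂ − E₂h₁).
λ = 32/(30×8.6 − 32×2.3) = 32/184.4 = 0.1735 per s.

0.174 per s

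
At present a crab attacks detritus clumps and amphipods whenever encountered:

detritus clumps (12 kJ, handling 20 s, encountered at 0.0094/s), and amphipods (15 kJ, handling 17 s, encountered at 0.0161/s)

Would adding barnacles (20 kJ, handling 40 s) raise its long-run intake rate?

Yes

On detritus clumps and amphipods alone, R = ΣλE/(1+Σλh) = 0.3543/1.462 = 0.2424 kJ/s.
Profitability of barnacles: 20/40 = 0.5 kJ/s.
0.5 > 0.2424, so adding barnacles raises the average — include it.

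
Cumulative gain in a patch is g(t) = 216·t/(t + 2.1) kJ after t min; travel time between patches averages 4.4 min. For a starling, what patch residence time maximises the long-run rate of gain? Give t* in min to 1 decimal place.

By the marginal value theorem, leave when the instantaneous gain rate g'(t) equals the habitat-wide average g(t)/(T + t).
g'(t) = 216·2.1/(t + 2.1)². Setting 216·2.1/(t+2.1)² = 216t/[(t+2.1)(4.4+t)] gives 2.1(4.4+t) = t(t+2.1), so t² = 2.1×4.4 = 9.24.
t* = √9.24 = 3.04 min.

3.0 min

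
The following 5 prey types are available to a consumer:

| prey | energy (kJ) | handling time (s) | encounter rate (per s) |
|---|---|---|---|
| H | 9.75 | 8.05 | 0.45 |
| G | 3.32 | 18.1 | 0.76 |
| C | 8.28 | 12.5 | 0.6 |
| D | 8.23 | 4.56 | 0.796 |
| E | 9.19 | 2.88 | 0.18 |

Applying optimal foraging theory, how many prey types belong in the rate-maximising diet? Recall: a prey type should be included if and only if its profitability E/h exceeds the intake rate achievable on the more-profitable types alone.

2

E/h in descending order: E 3.19, D 1.8, H 1.21, C 0.662, G 0.183 kJ/s. The optimal diet is the largest prefix of this list for which every included type satisfies E_i/h_i > R on the types above it.
Rate on top 1: 1.089. D: 1.8 > 1.089 → include.
Rate on top 2: 1.594. H: 1.21 < 1.594 → exclude; stop.
Optimal diet: E, D — 2 of 5 types.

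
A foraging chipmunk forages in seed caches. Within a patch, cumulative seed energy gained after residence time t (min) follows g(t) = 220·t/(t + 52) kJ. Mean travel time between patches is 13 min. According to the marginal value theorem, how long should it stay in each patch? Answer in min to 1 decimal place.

Maximise g(t)/(T+t): set derivative to zero → g'(t)(T+t) = g(t).
g'(t) = 220·52/(t + 52)². Setting 220·52/(t+52)² = 220t/[(t+52)(13+t)] gives 52(13+t) = t(t+52), so t² = 52×13 = 676.
t* = √676 = 26 min.

26.0 min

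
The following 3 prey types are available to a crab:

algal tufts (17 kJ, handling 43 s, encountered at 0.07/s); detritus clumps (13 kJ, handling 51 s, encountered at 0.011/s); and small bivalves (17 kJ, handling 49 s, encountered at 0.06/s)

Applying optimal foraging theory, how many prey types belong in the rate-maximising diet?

E/h in descending order: algal tufts 0.395, small bivalves 0.347, detritus clumps 0.255 kJ/s. The optimal diet is the largest prefix of this list for which every included type satisfies E_i/h_i > R on the types above it.
Rate on top 1: 0.2968. small bivalves: 0.347 > 0.2968 → include.
Rate on top 2: 0.318. detritus clumps: 0.255 < 0.318 → exclude; stop.
Optimal diet: algal tufts, small bivalves — 2 of 3 types.

2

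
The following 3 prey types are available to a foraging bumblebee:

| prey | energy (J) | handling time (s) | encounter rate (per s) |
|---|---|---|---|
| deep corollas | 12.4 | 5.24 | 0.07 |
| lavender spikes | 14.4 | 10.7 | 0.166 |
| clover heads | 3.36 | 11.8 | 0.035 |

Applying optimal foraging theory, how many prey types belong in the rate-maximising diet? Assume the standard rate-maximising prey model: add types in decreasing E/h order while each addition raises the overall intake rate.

E/h in descending order: deep corollas 2.37, lavender spikes 1.35, clover heads 0.285 J/s. The optimal diet is the largest prefix of this list for which every included type satisfies E_i/h_i > R on the types above it.
Rate on top 1: 0.6351. lavender spikes: 1.35 > 0.6351 → include.
Rate on top 2: 1.037. clover heads: 0.285 < 1.037 → exclude; stop.
Optimal diet: deep corollas, lavender spikes — 2 of 3 types.

2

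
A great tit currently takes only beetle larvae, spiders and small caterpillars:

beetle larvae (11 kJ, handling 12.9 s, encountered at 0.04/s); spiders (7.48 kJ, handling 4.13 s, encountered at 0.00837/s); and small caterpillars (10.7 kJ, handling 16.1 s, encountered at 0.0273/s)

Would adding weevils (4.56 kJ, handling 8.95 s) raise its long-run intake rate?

Yes

Intake rate on the current diet: R = (0.04×11 + 0.00837×7.48 + 0.0273×10.7) / (1 + 0.04×12.9 + 0.00837×4.13 + 0.0273×16.1) = 0.7947/1.99 = 0.3993 kJ/s.
weevils: E/h = 4.56/8.95 = 0.5095 kJ/s.
Since 0.5095 > R, including weevils increases the long-run rate.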